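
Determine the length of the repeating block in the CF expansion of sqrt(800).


Run the CF algorithm for sqrt(800).
a_0 = floor(sqrt(800)) = 28; set m_0=0, q_0=1.
Recurrence: m' = q*a - m,  q' = (d - m'^2)/q,  a' = floor((a_0 + m')/q').
  step 1: m=28, q=16, a=3
  step 2: m=20, q=25, a=1
  step 3: m=5, q=31, a=1
  step 4: m=26, q=4, a=13
  step 5: m=26, q=31, a=1
  step 6: m=5, q=25, a=1
  step 7: m=20, q=16, a=3
  step 8: m=28, q=1, a=56
a_8 = 2*a_0 = 56, so the period closes here.
sqrt(800) = [28; 3, 1, 1, 13, 1, 1, 3, 56]
Period length = 8

8


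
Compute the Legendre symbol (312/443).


p = 443 is prime, so compute (312/443) with the reciprocity algorithm (Jacobi-symbol steps: pull out 2s via (2/n), flip via reciprocity, reduce):
  pull out 2: (2/443) = -1  (since 443 mod 8 = 3)
  pull out 2: (2/443) = -1  (since 443 mod 8 = 3)
  pull out 2: (2/443) = -1  (since 443 mod 8 = 3)
  reciprocity: (39/443) -> -(443/39)
  reduce: (14/39)
  pull out 2: (2/39) = +1  (since 39 mod 8 = 7)
  reciprocity: (7/39) -> -(39/7)
  reduce: (4/7)
  pull out 2: (2/7) = +1  (since 7 mod 8 = 7)
  pull out 2: (2/7) = +1  (since 7 mod 8 = 7)
  (1/7) = 1
Product of signs = -1
(312/443) = -1

-1


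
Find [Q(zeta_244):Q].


The degree equals Euler's totient phi(244).
244 = 2^2 * 61
phi(244) = 120

120


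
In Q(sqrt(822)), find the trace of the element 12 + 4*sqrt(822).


Tr(a + b*sqrt(d)) = (a + b*sqrt(d)) + (a - b*sqrt(d)) = 2a
= 2 * (12)
= 24

24


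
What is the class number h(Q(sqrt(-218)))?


K = Q(sqrt(-218)). d mod 4 = 2, so D = disc(K) = 4d = -872
h(K) equals the number of primitive reduced positive-definite forms (a, b, c) = a*x^2 + b*x*y + c*y^2 with b^2 - 4ac = D,
where reduced means |b| <= a <= c, with b >= 0 whenever |b| = a or a = c, and primitive means gcd(a, b, c) = 1.
Reduced forces 3a^2 <= |D| = 872, so 1 <= a <= 17; b must have the parity of D, and c = (b^2 - D)/(4a) must be an integer >= a.
Enumerate a = 1..17, b in [-a, a]:
  a=1: (1, 0, 218)  [1]
  a=2: (2, 0, 109)  [1]
  a=3: (3, -2, 73), (3, 2, 73)  [2]
  a=4..5: none
  a=6: (6, -4, 37), (6, 4, 37)  [2]
  a=7..8: none
  a=9: (9, -8, 26), (9, 8, 26)  [2]
  a=10..12: none
  a=13: (13, -8, 18), (13, 8, 18)  [2]
  a=14..17: none
Total reduced forms: 1 + 1 + 2 + 2 + 2 + 2 = 10
h = 10

10


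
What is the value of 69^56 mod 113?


p = 113 is prime and the exponent is (p-1)/2 = 56, so by Euler's criterion 69^56 = (69/113) = +1 or -1 mod 113.
Compute by square-and-multiply:
  56 = 32 + 16 + 8 (binary 111000)
  Repeated squaring mod 113: 69^1 = 69, 69^2 = 15, 69^4 = 112, 69^8 = 1, 69^16 = 1, 69^32 = 1
  69^56 = 69^32 * 69^16 * 69^8 = 1 * 1 * 1 mod 113
    1 * 1 = 1 = 1 mod 113
    1 * 1 = 1 = 1 mod 113
  69^56 = 1 mod 113
Result 1: 69 is a quadratic residue mod 113.
69^56 mod 113 = 1

1


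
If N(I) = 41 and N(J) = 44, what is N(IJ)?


N(IJ) = N(I) * N(J)
= 41 * 44
= 1804

1804


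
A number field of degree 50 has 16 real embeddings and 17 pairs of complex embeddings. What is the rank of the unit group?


By Dirichlet's unit theorem:
rank = r1 + r2 - 1
= 16 + 17 - 1
= 32

32


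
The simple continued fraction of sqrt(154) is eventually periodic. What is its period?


Run the CF algorithm for sqrt(154).
a_0 = floor(sqrt(154)) = 12; set m_0=0, q_0=1.
Recurrence: m' = q*a - m,  q' = (d - m'^2)/q,  a' = floor((a_0 + m')/q').
  step 1: m=12, q=10, a=2
  step 2: m=8, q=9, a=2
  step 3: m=10, q=6, a=3
  step 4: m=8, q=15, a=1
  step 5: m=7, q=7, a=2
  step 6: m=7, q=15, a=1
  step 7: m=8, q=6, a=3
  step 8: m=10, q=9, a=2
  step 9: m=8, q=10, a=2
  step 10: m=12, q=1, a=24
a_10 = 2*a_0 = 24, so the period closes here.
sqrt(154) = [12; 2, 2, 3, 1, 2, 1, 3, 2, 2, 24]
Period length = 10

10


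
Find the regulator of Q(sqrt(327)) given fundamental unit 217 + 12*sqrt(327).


epsilon = 217 + 12*sqrt(327)
= 433.9977
R = ln(433.9977)
= 6.0730

6.0730


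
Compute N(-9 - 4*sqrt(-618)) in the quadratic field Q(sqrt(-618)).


N(a + b*sqrt(d)) = a^2 - d*b^2
= (-9)^2 - (-618)*(-4)^2
= 81 + 9888
= 9969

9969


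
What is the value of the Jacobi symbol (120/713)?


Compute (120/713) via quadratic reciprocity:
  pull out 2: (2/713) = +1  (since 713 mod 8 = 1)
  pull out 2: (2/713) = +1  (since 713 mod 8 = 1)
  pull out 2: (2/713) = +1  (since 713 mod 8 = 1)
  reciprocity: (15/713) -> +(713/15)
  reduce: (8/15)
  pull out 2: (2/15) = +1  (since 15 mod 8 = 7)
  pull out 2: (2/15) = +1  (since 15 mod 8 = 7)
  pull out 2: (2/15) = +1  (since 15 mod 8 = 7)
  (1/15) = 1
Product of signs = 1

1


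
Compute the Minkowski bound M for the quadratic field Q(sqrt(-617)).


d = -617, d mod 4 = 3, so disc(K) = 4d = -2468; |disc(K)| = 2468
Imaginary quadratic field, so n = 2, s = r2 = 1, r1 = 0
M = (n!/n^n) * (4/pi)^s * sqrt(|disc(K)|) = (2!/2^2) * (4/pi)^1 * sqrt(2468)
= 0.5 * 1.273240 * 49.678969
= 31.6266

31.6266


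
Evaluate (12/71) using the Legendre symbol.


p = 71 is prime, so compute (12/71) with the reciprocity algorithm (Jacobi-symbol steps: pull out 2s via (2/n), flip via reciprocity, reduce):
  pull out 2: (2/71) = +1  (since 71 mod 8 = 7)
  pull out 2: (2/71) = +1  (since 71 mod 8 = 7)
  reciprocity: (3/71) -> -(71/3)
  reduce: (2/3)
  pull out 2: (2/3) = -1  (since 3 mod 8 = 3)
  (1/3) = 1
Product of signs = 1
(12/71) = 1

1


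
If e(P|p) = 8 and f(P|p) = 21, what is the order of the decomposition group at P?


|D_P| = e * f
= 8 * 21
= 168

168


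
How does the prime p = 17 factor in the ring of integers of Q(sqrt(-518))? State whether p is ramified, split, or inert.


K = Q(sqrt(-518)). Since d mod 4 = 2, disc(K) = -2072.
Check p | disc: -2072 mod 17 = 2.
p does not divide disc. Compute Legendre symbol (d/p):
9^((17-1)/2) mod 17 = 1
(d/p) = 1, so p splits: (p) = P*P' with e=1, f=1, g=2.
Therefore p is split.

split


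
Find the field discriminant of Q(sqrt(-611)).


For K = Q(sqrt(d)) with d squarefree: disc(K) = d if d = 1 mod 4, and disc(K) = 4d if d = 2 or 3 mod 4.
Here d = -611, and d mod 4 = 1.
d = 1 mod 4 (O_K = Z[(1+sqrt(d))/2]), so disc(K) = d = -611

-611


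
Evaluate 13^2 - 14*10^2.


x^2 - d*y^2
= 13^2 - 14*10^2
= 169 - 1400
= -1231

-1231


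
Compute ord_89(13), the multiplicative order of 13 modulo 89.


We want ord_89(13), the smallest k >= 1 with 13^k = 1 mod 89.
n = 89 = 89, phi(89) = 88; the order divides phi(n).
Divisors of 88: 1, 2, 4, 8, 11, 22, 44, 88
Repeated squaring mod 89: 13^1 = 13, 13^2 = 80, 13^4 = 81, 13^8 = 64, 13^16 = 2, 13^32 = 4, 13^64 = 16
Test divisors in increasing order:
  k=1: 13^1 = 13 mod 89
  k=2: 13^2 = 80 mod 89
  k=4: 13^4 = 81 mod 89
  k=8: 13^8 = 64 mod 89
  k=11: 13^11 = 64 * 80 * 13 = 77 mod 89
  k=22: 13^22 = 2 * 81 * 80 = 55 mod 89
  k=44: 13^44 = 4 * 64 * 81 = 88 mod 89
  k=88: 13^88 = 16 * 2 * 64 = 1 mod 89  <- first divisor giving 1
Order = 88

88


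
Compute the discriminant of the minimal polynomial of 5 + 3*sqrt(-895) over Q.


The element 5 + 3*sqrt(-895) has minimal polynomial:
x^2 - 10*x + 8080
Discriminant = (-10)^2 - 4*(8080)
= 100 - 32320
= -32220

-32220


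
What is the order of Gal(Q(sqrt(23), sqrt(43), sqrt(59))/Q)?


The 3 square roots of distinct primes are multiplicatively independent over Q,
so [K:Q] = 2^3 and Gal(K/Q) is isomorphic to (Z/2Z)^3.
|Gal| = 2^3 = 8

8


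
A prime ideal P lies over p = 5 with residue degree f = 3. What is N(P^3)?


N(P^a) = p^(a*f)
= 5^(3*3)
= 5^9
= 1953125

1953125


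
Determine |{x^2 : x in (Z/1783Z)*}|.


For prime p, the number of non-zero quadratic residues is (p-1)/2.
= (1783-1)/2
= 891

891


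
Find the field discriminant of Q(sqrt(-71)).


For K = Q(sqrt(d)) with d squarefree: disc(K) = d if d = 1 mod 4, and disc(K) = 4d if d = 2 or 3 mod 4.
Here d = -71, and d mod 4 = 1.
d = 1 mod 4 (O_K = Z[(1+sqrt(d))/2]), so disc(K) = d = -71

-71


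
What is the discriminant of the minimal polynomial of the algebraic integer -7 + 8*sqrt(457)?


The element -7 + 8*sqrt(457) has minimal polynomial:
x^2 + 14*x - 29199
Discriminant = (14)^2 - 4*(-29199)
= 196 + 116796
= 116992

116992


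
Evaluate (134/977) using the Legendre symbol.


p = 977 is prime, so compute (134/977) with the reciprocity algorithm (Jacobi-symbol steps: pull out 2s via (2/n), flip via reciprocity, reduce):
  pull out 2: (2/977) = +1  (since 977 mod 8 = 1)
  reciprocity: (67/977) -> +(977/67)
  reduce: (39/67)
  reciprocity: (39/67) -> -(67/39)
  reduce: (28/39)
  pull out 2: (2/39) = +1  (since 39 mod 8 = 7)
  pull out 2: (2/39) = +1  (since 39 mod 8 = 7)
  reciprocity: (7/39) -> -(39/7)
  reduce: (4/7)
  pull out 2: (2/7) = +1  (since 7 mod 8 = 7)
  pull out 2: (2/7) = +1  (since 7 mod 8 = 7)
  (1/7) = 1
Product of signs = 1
(134/977) = 1

1


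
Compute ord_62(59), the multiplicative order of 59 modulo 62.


We want ord_62(59), the smallest k >= 1 with 59^k = 1 mod 62.
n = 62 = 2 * 31, phi(62) = 30; the order divides phi(n).
Divisors of 30: 1, 2, 3, 5, 6, 10, 15, 30
Repeated squaring mod 62: 59^1 = 59, 59^2 = 9, 59^4 = 19, 59^8 = 51, 59^16 = 59
Test divisors in increasing order:
  k=1: 59^1 = 59 mod 62
  k=2: 59^2 = 9 mod 62
  k=3: 59^3 = 9 * 59 = 35 mod 62
  k=5: 59^5 = 19 * 59 = 5 mod 62
  k=6: 59^6 = 19 * 9 = 47 mod 62
  k=10: 59^10 = 51 * 9 = 25 mod 62
  k=15: 59^15 = 51 * 19 * 9 * 59 = 1 mod 62  <- first divisor giving 1
Order = 15

15


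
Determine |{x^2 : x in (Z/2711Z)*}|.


For prime p, the number of non-zero quadratic residues is (p-1)/2.
= (2711-1)/2
= 1355

1355


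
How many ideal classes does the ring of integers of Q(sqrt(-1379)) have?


K = Q(sqrt(-1379)). d mod 4 = 1, so D = disc(K) = d = -1379
h(K) equals the number of primitive reduced positive-definite forms (a, b, c) = a*x^2 + b*x*y + c*y^2 with b^2 - 4ac = D,
where reduced means |b| <= a <= c, with b >= 0 whenever |b| = a or a = c, and primitive means gcd(a, b, c) = 1.
Reduced forces 3a^2 <= |D| = 1379, so 1 <= a <= 21; b must have the parity of D, and c = (b^2 - D)/(4a) must be an integer >= a.
Enumerate a = 1..21, b in [-a, a]:
  a=1: (1, 1, 345)  [1]
  a=2: none
  a=3: (3, -1, 115), (3, 1, 115)  [2]
  a=4: none
  a=5: (5, -1, 69), (5, 1, 69)  [2]
  a=6: none
  a=7: (7, 7, 51)  [1]
  a=8: none
  a=9: (9, -5, 39), (9, 5, 39)  [2]
  a=10..12: none
  a=13: (13, -5, 27), (13, 5, 27)  [2]
  a=14: none
  a=15: (15, -11, 25), (15, -1, 23), (15, 1, 23), (15, 11, 25)  [4]
  a=16: none
  a=17: (17, -7, 21), (17, 7, 21)  [2]
  a=18..21: none
Total reduced forms: 1 + 2 + 2 + 1 + 2 + 2 + 4 + 2 = 16
h = 16

16


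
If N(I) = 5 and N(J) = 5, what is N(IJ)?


N(IJ) = N(I) * N(J)
= 5 * 5
= 25

25


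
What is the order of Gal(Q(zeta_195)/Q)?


|Gal(Q(zeta_195)/Q)| = phi(195)
= 96

96


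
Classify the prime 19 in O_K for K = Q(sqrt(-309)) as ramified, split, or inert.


K = Q(sqrt(-309)). Since d mod 4 = 3, disc(K) = -1236.
Check p | disc: -1236 mod 19 = 18.
p does not divide disc. Compute Legendre symbol (d/p):
14^((19-1)/2) mod 19 = -1
(d/p) = -1, so p is inert: (p) stays prime with e=1, f=2, g=1.
Therefore p is inert.

inert


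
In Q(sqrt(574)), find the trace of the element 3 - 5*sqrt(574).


Tr(a + b*sqrt(d)) = (a + b*sqrt(d)) + (a - b*sqrt(d)) = 2a
= 2 * (3)
= 6

6


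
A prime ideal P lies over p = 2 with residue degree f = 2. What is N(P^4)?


N(P^a) = p^(a*f)
= 2^(4*2)
= 2^8
= 256

256


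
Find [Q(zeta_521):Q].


The degree equals Euler's totient phi(521).
521 = 521
phi(521) = 520

520


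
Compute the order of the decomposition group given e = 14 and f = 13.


|D_P| = e * f
= 14 * 13
= 182

182


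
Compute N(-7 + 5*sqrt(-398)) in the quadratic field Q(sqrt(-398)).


N(a + b*sqrt(d)) = a^2 - d*b^2
= (-7)^2 - (-398)*(5)^2
= 49 + 9950
= 9999

9999


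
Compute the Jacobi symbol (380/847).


Compute (380/847) via quadratic reciprocity:
  pull out 2: (2/847) = +1  (since 847 mod 8 = 7)
  pull out 2: (2/847) = +1  (since 847 mod 8 = 7)
  reciprocity: (95/847) -> -(847/95)
  reduce: (87/95)
  reciprocity: (87/95) -> -(95/87)
  reduce: (8/87)
  pull out 2: (2/87) = +1  (since 87 mod 8 = 7)
  pull out 2: (2/87) = +1  (since 87 mod 8 = 7)
  pull out 2: (2/87) = +1  (since 87 mod 8 = 7)
  (1/87) = 1
Product of signs = 1

1


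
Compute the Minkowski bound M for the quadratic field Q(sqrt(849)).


d = 849, d mod 4 = 1, so disc(K) = d = 849; |disc(K)| = 849
Real quadratic field, so n = 2, s = r2 = 0, r1 = 2
M = (n!/n^n) * (4/pi)^s * sqrt(|disc(K)|) = (2!/2^2) * (4/pi)^0 * sqrt(849)
= 0.5 * 1.000000 * 29.137605
= 14.5688

14.5688


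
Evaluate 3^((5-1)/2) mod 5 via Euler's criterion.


p = 5 is prime and the exponent is (p-1)/2 = 2, so by Euler's criterion 3^2 = (3/5) = +1 or -1 mod 5.
Compute by square-and-multiply:
  2 = 2 (binary 10)
  Repeated squaring mod 5: 3^1 = 3, 3^2 = 4
  3^2 = 4 mod 5
Result 4 = p - 1 = -1 mod 5: 3 is a quadratic non-residue mod 5. As a residue in [0, p-1] the value is 4.
3^2 mod 5 = 4

4


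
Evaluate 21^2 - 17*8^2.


x^2 - d*y^2
= 21^2 - 17*8^2
= 441 - 1088
= -647

-647


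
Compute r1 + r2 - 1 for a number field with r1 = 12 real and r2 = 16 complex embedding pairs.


By Dirichlet's unit theorem:
rank = r1 + r2 - 1
= 12 + 16 - 1
= 27

27


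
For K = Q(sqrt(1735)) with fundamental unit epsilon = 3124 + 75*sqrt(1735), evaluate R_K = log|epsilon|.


epsilon = 3124 + 75*sqrt(1735)
= 6247.9998
R = ln(6247.9998)
= 8.7400

8.7400


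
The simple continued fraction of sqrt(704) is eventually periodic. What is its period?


Run the CF algorithm for sqrt(704).
a_0 = floor(sqrt(704)) = 26; set m_0=0, q_0=1.
Recurrence: m' = q*a - m,  q' = (d - m'^2)/q,  a' = floor((a_0 + m')/q').
  step 1: m=26, q=28, a=1
  step 2: m=2, q=25, a=1
  step 3: m=23, q=7, a=7
  step 4: m=26, q=4, a=13
  step 5: m=26, q=7, a=7
  step 6: m=23, q=25, a=1
  step 7: m=2, q=28, a=1
  step 8: m=26, q=1, a=52
a_8 = 2*a_0 = 52, so the period closes here.
sqrt(704) = [26; 1, 1, 7, 13, 7, 1, 1, 52]
Period length = 8

8


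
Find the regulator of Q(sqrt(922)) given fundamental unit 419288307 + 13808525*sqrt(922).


epsilon = 419288307 + 13808525*sqrt(922)
= 8.3858e+08
R = ln(8.3858e+08)
= 20.5472

20.5472


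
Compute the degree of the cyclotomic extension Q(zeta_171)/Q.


The degree equals Euler's totient phi(171).
171 = 3^2 * 19
phi(171) = 108

108


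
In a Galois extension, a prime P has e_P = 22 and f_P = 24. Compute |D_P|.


|D_P| = e * f
= 22 * 24
= 528

528


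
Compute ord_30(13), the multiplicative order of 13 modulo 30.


We want ord_30(13), the smallest k >= 1 with 13^k = 1 mod 30.
n = 30 = 2 * 3 * 5, phi(30) = 8; the order divides phi(n).
Divisors of 8: 1, 2, 4, 8
Repeated squaring mod 30: 13^1 = 13, 13^2 = 19, 13^4 = 1, 13^8 = 1
Test divisors in increasing order:
  k=1: 13^1 = 13 mod 30
  k=2: 13^2 = 19 mod 30
  k=4: 13^4 = 1 mod 30  <- first divisor giving 1
Order = 4

4


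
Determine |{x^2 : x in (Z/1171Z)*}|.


For prime p, the number of non-zero quadratic residues is (p-1)/2.
= (1171-1)/2
= 585

585


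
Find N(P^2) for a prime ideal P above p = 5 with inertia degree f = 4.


N(P^a) = p^(a*f)
= 5^(2*4)
= 5^8
= 390625

390625


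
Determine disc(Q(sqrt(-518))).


For K = Q(sqrt(d)) with d squarefree: disc(K) = d if d = 1 mod 4, and disc(K) = 4d if d = 2 or 3 mod 4.
Here d = -518, and d mod 4 = 2.
d = 2 mod 4, not 1 (O_K = Z[sqrt(d)]), so disc(K) = 4d = 4 * (-518) = -2072

-2072


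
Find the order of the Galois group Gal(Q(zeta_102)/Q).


|Gal(Q(zeta_102)/Q)| = phi(102)
= 32

32


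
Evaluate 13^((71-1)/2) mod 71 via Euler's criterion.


p = 71 is prime and the exponent is (p-1)/2 = 35, so by Euler's criterion 13^35 = (13/71) = +1 or -1 mod 71.
Compute by square-and-multiply:
  35 = 32 + 2 + 1 (binary 100011)
  Repeated squaring mod 71: 13^1 = 13, 13^2 = 27, 13^4 = 19, 13^8 = 6, 13^16 = 36, 13^32 = 18
  13^35 = 13^32 * 13^2 * 13^1 = 18 * 27 * 13 mod 71
    18 * 27 = 486 = 60 mod 71
    60 * 13 = 780 = 70 mod 71
  13^35 = 70 mod 71
Result 70 = p - 1 = -1 mod 71: 13 is a quadratic non-residue mod 71. As a residue in [0, p-1] the value is 70.
13^35 mod 71 = 70

70


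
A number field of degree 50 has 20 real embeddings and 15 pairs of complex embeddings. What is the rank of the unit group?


By Dirichlet's unit theorem:
rank = r1 + r2 - 1
= 20 + 15 - 1
= 34

34


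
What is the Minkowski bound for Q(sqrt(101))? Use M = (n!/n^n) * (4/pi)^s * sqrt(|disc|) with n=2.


d = 101, d mod 4 = 1, so disc(K) = d = 101; |disc(K)| = 101
Real quadratic field, so n = 2, s = r2 = 0, r1 = 2
M = (n!/n^n) * (4/pi)^s * sqrt(|disc(K)|) = (2!/2^2) * (4/pi)^0 * sqrt(101)
= 0.5 * 1.000000 * 10.049876
= 5.0249

5.0249


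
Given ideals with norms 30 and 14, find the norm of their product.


N(IJ) = N(I) * N(J)
= 30 * 14
= 420

420


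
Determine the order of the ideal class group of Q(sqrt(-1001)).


K = Q(sqrt(-1001)). d mod 4 = 3, so D = disc(K) = 4d = -4004
h(K) equals the number of primitive reduced positive-definite forms (a, b, c) = a*x^2 + b*x*y + c*y^2 with b^2 - 4ac = D,
where reduced means |b| <= a <= c, with b >= 0 whenever |b| = a or a = c, and primitive means gcd(a, b, c) = 1.
Reduced forces 3a^2 <= |D| = 4004, so 1 <= a <= 36; b must have the parity of D, and c = (b^2 - D)/(4a) must be an integer >= a.
Enumerate a = 1..36, b in [-a, a]:
  a=1: (1, 0, 1001)  [1]
  a=2: (2, 2, 501)  [1]
  a=3: (3, -2, 334), (3, 2, 334)  [2]
  a=4: none
  a=5: (5, -4, 201), (5, 4, 201)  [2]
  a=6: (6, -2, 167), (6, 2, 167)  [2]
  a=7: (7, 0, 143)  [1]
  a=8: none
  a=9: (9, -8, 113), (9, 8, 113)  [2]
  a=10: (10, -6, 101), (10, 6, 101)  [2]
  a=11: (11, 0, 91)  [1]
  a=12: none
  a=13: (13, 0, 77)  [1]
  a=14: (14, 14, 75)  [1]
  a=15: (15, -14, 70), (15, -4, 67), (15, 4, 67), (15, 14, 70)  [4]
  a=16: none
  a=17: (17, -12, 61), (17, 12, 61)  [2]
  a=18: (18, -10, 57), (18, 10, 57)  [2]
  a=19: (19, -10, 54), (19, 10, 54)  [2]
  a=20: none
  a=21: (21, -14, 50), (21, 14, 50)  [2]
  a=22: (22, 22, 51)  [1]
  a=23..24: none
  a=25: (25, -14, 42), (25, 14, 42)  [2]
  a=26: (26, 26, 45)  [1]
  a=27: (27, -10, 38), (27, 10, 38)  [2]
  a=28..29: none
  a=30: (30, -26, 39), (30, -14, 35), (30, 14, 35), (30, 26, 39)  [4]
  a=31..32: none
  a=33: (33, -22, 34), (33, 22, 34)  [2]
  a=34..36: none
Total reduced forms: 1 + 1 + 2 + 2 + 2 + 1 + 2 + 2 + 1 + 1 + 1 + 4 + 2 + 2 + 2 + 2 + 1 + 2 + 1 + 2 + 4 + 2 = 40
h = 40

40


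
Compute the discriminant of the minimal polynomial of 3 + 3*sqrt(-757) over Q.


The element 3 + 3*sqrt(-757) has minimal polynomial:
x^2 - 6*x + 6822
Discriminant = (-6)^2 - 4*(6822)
= 36 - 27288
= -27252

-27252


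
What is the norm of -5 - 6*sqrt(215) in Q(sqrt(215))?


N(a + b*sqrt(d)) = a^2 - d*b^2
= (-5)^2 - (215)*(-6)^2
= 25 - 7740
= -7715

-7715


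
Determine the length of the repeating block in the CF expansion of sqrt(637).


Run the CF algorithm for sqrt(637).
a_0 = floor(sqrt(637)) = 25; set m_0=0, q_0=1.
Recurrence: m' = q*a - m,  q' = (d - m'^2)/q,  a' = floor((a_0 + m')/q').
  step 1: m=25, q=12, a=4
  step 2: m=23, q=9, a=5
  step 3: m=22, q=17, a=2
  step 4: m=12, q=29, a=1
  step 5: m=17, q=12, a=3
  step 6: m=19, q=23, a=1
  step 7: m=4, q=27, a=1
  step 8: m=23, q=4, a=12
  step 9: m=25, q=3, a=16
  step 10: m=23, q=36, a=1
  step 11: m=13, q=13, a=2
  step 12: m=13, q=36, a=1
  step 13: m=23, q=3, a=16
  step 14: m=25, q=4, a=12
  step 15: m=23, q=27, a=1
  step 16: m=4, q=23, a=1
  step 17: m=19, q=12, a=3
  step 18: m=17, q=29, a=1
  step 19: m=12, q=17, a=2
  step 20: m=22, q=9, a=5
  step 21: m=23, q=12, a=4
  step 22: m=25, q=1, a=50
a_22 = 2*a_0 = 50, so the period closes here.
sqrt(637) = [25; 4, 5, 2, 1, 3, 1, 1, 12, 16, 1, 2, 1, 16, 12, 1, 1, 3, 1, 2, 5, 4, 50]
Period length = 22

22


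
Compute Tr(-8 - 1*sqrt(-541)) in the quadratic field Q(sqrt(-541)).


Tr(a + b*sqrt(d)) = (a + b*sqrt(d)) + (a - b*sqrt(d)) = 2a
= 2 * (-8)
= -16

-16


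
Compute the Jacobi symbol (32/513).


Compute (32/513) via quadratic reciprocity:
  pull out 2: (2/513) = +1  (since 513 mod 8 = 1)
  pull out 2: (2/513) = +1  (since 513 mod 8 = 1)
  pull out 2: (2/513) = +1  (since 513 mod 8 = 1)
  pull out 2: (2/513) = +1  (since 513 mod 8 = 1)
  pull out 2: (2/513) = +1  (since 513 mod 8 = 1)
  (1/513) = 1
Product of signs = 1

1


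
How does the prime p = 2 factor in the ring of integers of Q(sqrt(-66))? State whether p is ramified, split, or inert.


K = Q(sqrt(-66)). Since d mod 4 = 2, disc(K) = -264.
Check p | disc: -264 mod 2 = 0.
p divides disc, so p ramifies: (p) = P^2 with e=2, f=1, g=1.
Therefore p is ramified.

ramified


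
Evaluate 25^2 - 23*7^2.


x^2 - d*y^2
= 25^2 - 23*7^2
= 625 - 1127
= -502

-502


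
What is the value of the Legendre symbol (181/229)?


p = 229 is prime, so compute (181/229) with the reciprocity algorithm (Jacobi-symbol steps: pull out 2s via (2/n), flip via reciprocity, reduce):
  reciprocity: (181/229) -> +(229/181)
  reduce: (48/181)
  pull out 2: (2/181) = -1  (since 181 mod 8 = 5)
  pull out 2: (2/181) = -1  (since 181 mod 8 = 5)
  pull out 2: (2/181) = -1  (since 181 mod 8 = 5)
  pull out 2: (2/181) = -1  (since 181 mod 8 = 5)
  reciprocity: (3/181) -> +(181/3)
  reduce: (1/3)
  (1/3) = 1
Product of signs = 1
(181/229) = 1

1


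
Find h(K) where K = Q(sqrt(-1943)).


K = Q(sqrt(-1943)). d mod 4 = 1, so D = disc(K) = d = -1943
h(K) equals the number of primitive reduced positive-definite forms (a, b, c) = a*x^2 + b*x*y + c*y^2 with b^2 - 4ac = D,
where reduced means |b| <= a <= c, with b >= 0 whenever |b| = a or a = c, and primitive means gcd(a, b, c) = 1.
Reduced forces 3a^2 <= |D| = 1943, so 1 <= a <= 25; b must have the parity of D, and c = (b^2 - D)/(4a) must be an integer >= a.
Enumerate a = 1..25, b in [-a, a]:
  a=1: (1, 1, 486)  [1]
  a=2: (2, -1, 243), (2, 1, 243)  [2]
  a=3: (3, -1, 162), (3, 1, 162)  [2]
  a=4: (4, -3, 122), (4, 3, 122)  [2]
  a=5: none
  a=6: (6, -5, 82), (6, -1, 81), (6, 1, 81), (6, 5, 82)  [4]
  a=7: none
  a=8: (8, -3, 61), (8, 3, 61)  [2]
  a=9: (9, -1, 54), (9, 1, 54)  [2]
  a=10: none
  a=11: (11, -9, 46), (11, 9, 46)  [2]
  a=12: (12, -11, 43), (12, -5, 41), (12, 5, 41), (12, 11, 43)  [4]
  a=13..15: none
  a=16: (16, -13, 33), (16, 13, 33)  [2]
  a=17: none
  a=18: (18, -17, 31), (18, -1, 27), (18, 1, 27), (18, 17, 31)  [4]
  a=19..21: none
  a=22: (22, -13, 24), (22, -9, 23), (22, 9, 23), (22, 13, 24)  [4]
  a=23: none
  a=24: (24, 19, 24)  [1]
  a=25: none
Total reduced forms: 1 + 2 + 2 + 2 + 4 + 2 + 2 + 2 + 4 + 2 + 4 + 4 + 1 = 32
h = 32

32


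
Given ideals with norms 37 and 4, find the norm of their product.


N(IJ) = N(I) * N(J)
= 37 * 4
= 148

148


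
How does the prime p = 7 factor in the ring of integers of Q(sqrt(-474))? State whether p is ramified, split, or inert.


K = Q(sqrt(-474)). Since d mod 4 = 2, disc(K) = -1896.
Check p | disc: -1896 mod 7 = 1.
p does not divide disc. Compute Legendre symbol (d/p):
2^((7-1)/2) mod 7 = 1
(d/p) = 1, so p splits: (p) = P*P' with e=1, f=1, g=2.
Therefore p is split.

split


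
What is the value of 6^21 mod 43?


p = 43 is prime and the exponent is (p-1)/2 = 21, so by Euler's criterion 6^21 = (6/43) = +1 or -1 mod 43.
Compute by square-and-multiply:
  21 = 16 + 4 + 1 (binary 10101)
  Repeated squaring mod 43: 6^1 = 6, 6^2 = 36, 6^4 = 6, 6^8 = 36, 6^16 = 6
  6^21 = 6^16 * 6^4 * 6^1 = 6 * 6 * 6 mod 43
    6 * 6 = 36 = 36 mod 43
    36 * 6 = 216 = 1 mod 43
  6^21 = 1 mod 43
Result 1: 6 is a quadratic residue mod 43.
6^21 mod 43 = 1

1


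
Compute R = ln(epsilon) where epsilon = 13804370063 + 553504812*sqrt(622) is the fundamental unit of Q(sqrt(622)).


epsilon = 13804370063 + 553504812*sqrt(622)
= 2.7609e+10
R = ln(2.7609e+10)
= 24.0414

24.0414


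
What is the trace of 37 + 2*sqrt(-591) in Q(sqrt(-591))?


Tr(a + b*sqrt(d)) = (a + b*sqrt(d)) + (a - b*sqrt(d)) = 2a
= 2 * (37)
= 74

74


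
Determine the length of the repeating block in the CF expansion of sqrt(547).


Run the CF algorithm for sqrt(547).
a_0 = floor(sqrt(547)) = 23; set m_0=0, q_0=1.
Recurrence: m' = q*a - m,  q' = (d - m'^2)/q,  a' = floor((a_0 + m')/q').
  step 1: m=23, q=18, a=2
  step 2: m=13, q=21, a=1
  step 3: m=8, q=23, a=1
  step 4: m=15, q=14, a=2
  step 5: m=13, q=27, a=1
  step 6: m=14, q=13, a=2
  step 7: m=12, q=31, a=1
  step 8: m=19, q=6, a=7
  step 9: m=23, q=3, a=15
  step 10: m=22, q=21, a=2
  step 11: m=20, q=7, a=6
  step 12: m=22, q=9, a=5
  step 13: m=23, q=2, a=23
  step 14: m=23, q=9, a=5
  step 15: m=22, q=7, a=6
  step 16: m=20, q=21, a=2
  step 17: m=22, q=3, a=15
  step 18: m=23, q=6, a=7
  step 19: m=19, q=31, a=1
  step 20: m=12, q=13, a=2
  step 21: m=14, q=27, a=1
  step 22: m=13, q=14, a=2
  step 23: m=15, q=23, a=1
  step 24: m=8, q=21, a=1
  step 25: m=13, q=18, a=2
  step 26: m=23, q=1, a=46
a_26 = 2*a_0 = 46, so the period closes here.
sqrt(547) = [23; 2, 1, 1, 2, 1, 2, 1, 7, 15, 2, 6, 5, 23, 5, 6, 2, 15, 7, 1, 2, 1, 2, 1, 1, 2, 46]
Period length = 26

26


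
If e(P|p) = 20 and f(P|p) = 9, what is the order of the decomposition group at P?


|D_P| = e * f
= 20 * 9
= 180

180


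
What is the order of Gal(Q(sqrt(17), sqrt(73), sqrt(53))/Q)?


The 3 square roots of distinct primes are multiplicatively independent over Q,
so [K:Q] = 2^3 and Gal(K/Q) is isomorphic to (Z/2Z)^3.
|Gal| = 2^3 = 8

8


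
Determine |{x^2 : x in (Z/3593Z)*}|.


For prime p, the number of non-zero quadratic residues is (p-1)/2.
= (3593-1)/2
= 1796

1796


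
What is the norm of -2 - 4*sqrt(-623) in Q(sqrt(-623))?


N(a + b*sqrt(d)) = a^2 - d*b^2
= (-2)^2 - (-623)*(-4)^2
= 4 + 9968
= 9972

9972


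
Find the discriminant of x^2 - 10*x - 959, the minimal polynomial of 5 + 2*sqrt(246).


The element 5 + 2*sqrt(246) has minimal polynomial:
x^2 - 10*x - 959
Discriminant = (-10)^2 - 4*(-959)
= 100 + 3836
= 3936

3936


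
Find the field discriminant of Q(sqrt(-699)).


For K = Q(sqrt(d)) with d squarefree: disc(K) = d if d = 1 mod 4, and disc(K) = 4d if d = 2 or 3 mod 4.
Here d = -699, and d mod 4 = 1.
d = 1 mod 4 (O_K = Z[(1+sqrt(d))/2]), so disc(K) = d = -699

-699


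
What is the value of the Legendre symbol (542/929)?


p = 929 is prime, so compute (542/929) with the reciprocity algorithm (Jacobi-symbol steps: pull out 2s via (2/n), flip via reciprocity, reduce):
  pull out 2: (2/929) = +1  (since 929 mod 8 = 1)
  reciprocity: (271/929) -> +(929/271)
  reduce: (116/271)
  pull out 2: (2/271) = +1  (since 271 mod 8 = 7)
  pull out 2: (2/271) = +1  (since 271 mod 8 = 7)
  reciprocity: (29/271) -> +(271/29)
  reduce: (10/29)
  pull out 2: (2/29) = -1  (since 29 mod 8 = 5)
  reciprocity: (5/29) -> +(29/5)
  reduce: (4/5)
  pull out 2: (2/5) = -1  (since 5 mod 8 = 5)
  pull out 2: (2/5) = -1  (since 5 mod 8 = 5)
  (1/5) = 1
Product of signs = -1
(542/929) = -1

-1


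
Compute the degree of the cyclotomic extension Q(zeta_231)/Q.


The degree equals Euler's totient phi(231).
231 = 3 * 7 * 11
phi(231) = 120

120


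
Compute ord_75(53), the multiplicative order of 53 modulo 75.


We want ord_75(53), the smallest k >= 1 with 53^k = 1 mod 75.
n = 75 = 3 * 5^2, phi(75) = 40; the order divides phi(n).
Divisors of 40: 1, 2, 4, 5, 8, 10, 20, 40
Repeated squaring mod 75: 53^1 = 53, 53^2 = 34, 53^4 = 31, 53^8 = 61, 53^16 = 46, 53^32 = 16
Test divisors in increasing order:
  k=1: 53^1 = 53 mod 75
  k=2: 53^2 = 34 mod 75
  k=4: 53^4 = 31 mod 75
  k=5: 53^5 = 31 * 53 = 68 mod 75
  k=8: 53^8 = 61 mod 75
  k=10: 53^10 = 61 * 34 = 49 mod 75
  k=20: 53^20 = 46 * 31 = 1 mod 75  <- first divisor giving 1
Order = 20

20


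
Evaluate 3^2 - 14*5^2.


x^2 - d*y^2
= 3^2 - 14*5^2
= 9 - 350
= -341

-341


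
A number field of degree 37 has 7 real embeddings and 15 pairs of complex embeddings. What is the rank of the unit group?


By Dirichlet's unit theorem:
rank = r1 + r2 - 1
= 7 + 15 - 1
= 21

21


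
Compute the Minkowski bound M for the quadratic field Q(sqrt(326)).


d = 326, d mod 4 = 2, so disc(K) = 4d = 1304; |disc(K)| = 1304
Real quadratic field, so n = 2, s = r2 = 0, r1 = 2
M = (n!/n^n) * (4/pi)^s * sqrt(|disc(K)|) = (2!/2^2) * (4/pi)^0 * sqrt(1304)
= 0.5 * 1.000000 * 36.110940
= 18.0555

18.0555


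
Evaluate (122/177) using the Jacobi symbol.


Compute (122/177) via quadratic reciprocity:
  pull out 2: (2/177) = +1  (since 177 mod 8 = 1)
  reciprocity: (61/177) -> +(177/61)
  reduce: (55/61)
  reciprocity: (55/61) -> +(61/55)
  reduce: (6/55)
  pull out 2: (2/55) = +1  (since 55 mod 8 = 7)
  reciprocity: (3/55) -> -(55/3)
  reduce: (1/3)
  (1/3) = 1
Product of signs = -1

-1


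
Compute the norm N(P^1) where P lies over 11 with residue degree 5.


N(P^a) = p^(a*f)
= 11^(1*5)
= 11^5
= 161051

161051


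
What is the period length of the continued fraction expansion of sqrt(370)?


Run the CF algorithm for sqrt(370).
a_0 = floor(sqrt(370)) = 19; set m_0=0, q_0=1.
Recurrence: m' = q*a - m,  q' = (d - m'^2)/q,  a' = floor((a_0 + m')/q').
  step 1: m=19, q=9, a=4
  step 2: m=17, q=9, a=4
  step 3: m=19, q=1, a=38
a_3 = 2*a_0 = 38, so the period closes here.
sqrt(370) = [19; 4, 4, 38]
Period length = 3

3


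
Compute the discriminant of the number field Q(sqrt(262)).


For K = Q(sqrt(d)) with d squarefree: disc(K) = d if d = 1 mod 4, and disc(K) = 4d if d = 2 or 3 mod 4.
Here d = 262, and d mod 4 = 2.
d = 2 mod 4, not 1 (O_K = Z[sqrt(d)]), so disc(K) = 4d = 4 * (262) = 1048

1048


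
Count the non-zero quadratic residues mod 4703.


For prime p, the number of non-zero quadratic residues is (p-1)/2.
= (4703-1)/2
= 2351

2351


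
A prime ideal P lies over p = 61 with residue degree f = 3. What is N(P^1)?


N(P^a) = p^(a*f)
= 61^(1*3)
= 61^3
= 226981

226981


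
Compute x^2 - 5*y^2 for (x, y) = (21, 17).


x^2 - d*y^2
= 21^2 - 5*17^2
= 441 - 1445
= -1004

-1004


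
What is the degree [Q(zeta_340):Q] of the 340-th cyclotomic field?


The degree equals Euler's totient phi(340).
340 = 2^2 * 5 * 17
phi(340) = 128

128


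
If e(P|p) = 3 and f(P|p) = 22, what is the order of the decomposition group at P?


|D_P| = e * f
= 3 * 22
= 66

66


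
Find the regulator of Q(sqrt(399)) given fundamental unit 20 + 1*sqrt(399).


epsilon = 20 + 1*sqrt(399)
= 39.9750
R = ln(39.9750)
= 3.6883

3.6883


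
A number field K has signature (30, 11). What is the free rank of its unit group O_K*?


By Dirichlet's unit theorem:
rank = r1 + r2 - 1
= 30 + 11 - 1
= 40

40


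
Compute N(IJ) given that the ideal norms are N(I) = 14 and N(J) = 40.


N(IJ) = N(I) * N(J)
= 14 * 40
= 560

560


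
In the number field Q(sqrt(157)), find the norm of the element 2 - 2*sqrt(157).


N(a + b*sqrt(d)) = a^2 - d*b^2
= (2)^2 - (157)*(-2)^2
= 4 - 628
= -624

-624


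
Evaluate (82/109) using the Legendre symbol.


p = 109 is prime, so compute (82/109) with the reciprocity algorithm (Jacobi-symbol steps: pull out 2s via (2/n), flip via reciprocity, reduce):
  pull out 2: (2/109) = -1  (since 109 mod 8 = 5)
  reciprocity: (41/109) -> +(109/41)
  reduce: (27/41)
  reciprocity: (27/41) -> +(41/27)
  reduce: (14/27)
  pull out 2: (2/27) = -1  (since 27 mod 8 = 3)
  reciprocity: (7/27) -> -(27/7)
  reduce: (6/7)
  pull out 2: (2/7) = +1  (since 7 mod 8 = 7)
  reciprocity: (3/7) -> -(7/3)
  reduce: (1/3)
  (1/3) = 1
Product of signs = 1
(82/109) = 1

1


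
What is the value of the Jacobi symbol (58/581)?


Compute (58/581) via quadratic reciprocity:
  pull out 2: (2/581) = -1  (since 581 mod 8 = 5)
  reciprocity: (29/581) -> +(581/29)
  reduce: (1/29)
  (1/29) = 1
Product of signs = -1

-1


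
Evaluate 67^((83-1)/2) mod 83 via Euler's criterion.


p = 83 is prime and the exponent is (p-1)/2 = 41, so by Euler's criterion 67^41 = (67/83) = +1 or -1 mod 83.
Compute by square-and-multiply:
  41 = 32 + 8 + 1 (binary 101001)
  Repeated squaring mod 83: 67^1 = 67, 67^2 = 7, 67^4 = 49, 67^8 = 77, 67^16 = 36, 67^32 = 51
  67^41 = 67^32 * 67^8 * 67^1 = 51 * 77 * 67 mod 83
    51 * 77 = 3927 = 26 mod 83
    26 * 67 = 1742 = 82 mod 83
  67^41 = 82 mod 83
Result 82 = p - 1 = -1 mod 83: 67 is a quadratic non-residue mod 83. As a residue in [0, p-1] the value is 82.
67^41 mod 83 = 82

82


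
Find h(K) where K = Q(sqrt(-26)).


K = Q(sqrt(-26)). d mod 4 = 2, so D = disc(K) = 4d = -104
h(K) equals the number of primitive reduced positive-definite forms (a, b, c) = a*x^2 + b*x*y + c*y^2 with b^2 - 4ac = D,
where reduced means |b| <= a <= c, with b >= 0 whenever |b| = a or a = c, and primitive means gcd(a, b, c) = 1.
Reduced forces 3a^2 <= |D| = 104, so 1 <= a <= 5; b must have the parity of D, and c = (b^2 - D)/(4a) must be an integer >= a.
Enumerate a = 1..5, b in [-a, a]:
  a=1: (1, 0, 26)  [1]
  a=2: (2, 0, 13)  [1]
  a=3: (3, -2, 9), (3, 2, 9)  [2]
  a=4: none
  a=5: (5, -4, 6), (5, 4, 6)  [2]
Total reduced forms: 1 + 1 + 2 + 2 = 6
h = 6

6


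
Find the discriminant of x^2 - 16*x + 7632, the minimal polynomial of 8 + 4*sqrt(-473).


The element 8 + 4*sqrt(-473) has minimal polynomial:
x^2 - 16*x + 7632
Discriminant = (-16)^2 - 4*(7632)
= 256 - 30528
= -30272

-30272


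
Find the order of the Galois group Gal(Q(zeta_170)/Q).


|Gal(Q(zeta_170)/Q)| = phi(170)
= 64

64


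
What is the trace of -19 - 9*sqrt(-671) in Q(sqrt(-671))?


Tr(a + b*sqrt(d)) = (a + b*sqrt(d)) + (a - b*sqrt(d)) = 2a
= 2 * (-19)
= -38

-38


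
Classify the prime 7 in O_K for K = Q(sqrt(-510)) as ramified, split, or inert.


K = Q(sqrt(-510)). Since d mod 4 = 2, disc(K) = -2040.
Check p | disc: -2040 mod 7 = 4.
p does not divide disc. Compute Legendre symbol (d/p):
1^((7-1)/2) mod 7 = 1
(d/p) = 1, so p splits: (p) = P*P' with e=1, f=1, g=2.
Therefore p is split.

split


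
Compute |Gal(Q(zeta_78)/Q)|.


|Gal(Q(zeta_78)/Q)| = phi(78)
= 24

24


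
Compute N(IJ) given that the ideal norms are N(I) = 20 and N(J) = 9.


N(IJ) = N(I) * N(J)
= 20 * 9
= 180

180


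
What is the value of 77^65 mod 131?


p = 131 is prime and the exponent is (p-1)/2 = 65, so by Euler's criterion 77^65 = (77/131) = +1 or -1 mod 131.
Compute by square-and-multiply:
  65 = 64 + 1 (binary 1000001)
  Repeated squaring mod 131: 77^1 = 77, 77^2 = 34, 77^4 = 108, 77^8 = 5, 77^16 = 25, 77^32 = 101, 77^64 = 114
  77^65 = 77^64 * 77^1 = 114 * 77 mod 131
    114 * 77 = 8778 = 1 mod 131
  77^65 = 1 mod 131
Result 1: 77 is a quadratic residue mod 131.
77^65 mod 131 = 1

1


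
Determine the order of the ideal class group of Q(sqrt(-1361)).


K = Q(sqrt(-1361)). d mod 4 = 3, so D = disc(K) = 4d = -5444
h(K) equals the number of primitive reduced positive-definite forms (a, b, c) = a*x^2 + b*x*y + c*y^2 with b^2 - 4ac = D,
where reduced means |b| <= a <= c, with b >= 0 whenever |b| = a or a = c, and primitive means gcd(a, b, c) = 1.
Reduced forces 3a^2 <= |D| = 5444, so 1 <= a <= 42; b must have the parity of D, and c = (b^2 - D)/(4a) must be an integer >= a.
Enumerate a = 1..42, b in [-a, a]:
  a=1: (1, 0, 1361)  [1]
  a=2: (2, 2, 681)  [1]
  a=3: (3, -2, 454), (3, 2, 454)  [2]
  a=4: none
  a=5: (5, -4, 273), (5, 4, 273)  [2]
  a=6: (6, -2, 227), (6, 2, 227)  [2]
  a=7: (7, -4, 195), (7, 4, 195)  [2]
  a=8: none
  a=9: (9, -8, 153), (9, 8, 153)  [2]
  a=10: (10, -6, 137), (10, 6, 137)  [2]
  a=11: (11, -10, 126), (11, 10, 126)  [2]
  a=12: none
  a=13: (13, -4, 105), (13, 4, 105)  [2]
  a=14: (14, -10, 99), (14, 10, 99)  [2]
  a=15: (15, -14, 94), (15, -4, 91), (15, 4, 91), (15, 14, 94)  [4]
  a=16: none
  a=17: (17, -8, 81), (17, 8, 81)  [2]
  a=18: (18, -10, 77), (18, 10, 77)  [2]
  a=19: (19, -16, 75), (19, 16, 75)  [2]
  a=20: none
  a=21: (21, -10, 66), (21, -4, 65), (21, 4, 65), (21, 10, 66)  [4]
  a=22: (22, -10, 63), (22, 10, 63)  [2]
  a=23..24: none
  a=25: (25, -16, 57), (25, 16, 57)  [2]
  a=26: (26, -22, 57), (26, 22, 57)  [2]
  a=27: (27, -8, 51), (27, 8, 51)  [2]
  a=28..29: none
  a=30: (30, -26, 51), (30, -14, 47), (30, 14, 47), (30, 26, 51)  [4]
  a=31..32: none
  a=33: (33, -32, 49), (33, -10, 42), (33, 10, 42), (33, 32, 49)  [4]
  a=34: (34, -26, 45), (34, 26, 45)  [2]
  a=35: (35, -24, 43), (35, -4, 39), (35, 4, 39), (35, 24, 43)  [4]
  a=36..37: none
  a=38: (38, -22, 39), (38, 22, 39)  [2]
  a=39..40: none
  a=41: (41, -38, 42), (41, 38, 42)  [2]
  a=42: none
Total reduced forms: 1 + 1 + 2 + 2 + 2 + 2 + 2 + 2 + 2 + 2 + 2 + 4 + 2 + 2 + 2 + 4 + 2 + 2 + 2 + 2 + 4 + 4 + 2 + 4 + 2 + 2 = 60
h = 60

60


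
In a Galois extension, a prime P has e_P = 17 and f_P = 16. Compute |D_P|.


|D_P| = e * f
= 17 * 16
= 272

272


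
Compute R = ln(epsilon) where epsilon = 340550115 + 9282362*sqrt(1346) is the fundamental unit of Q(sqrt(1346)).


epsilon = 340550115 + 9282362*sqrt(1346)
= 6.8110e+08
R = ln(6.8110e+08)
= 20.3392

20.3392


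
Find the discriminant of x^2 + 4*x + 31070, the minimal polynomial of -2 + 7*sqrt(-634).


The element -2 + 7*sqrt(-634) has minimal polynomial:
x^2 + 4*x + 31070
Discriminant = (4)^2 - 4*(31070)
= 16 - 124280
= -124264

-124264


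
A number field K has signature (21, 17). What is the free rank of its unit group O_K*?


By Dirichlet's unit theorem:
rank = r1 + r2 - 1
= 21 + 17 - 1
= 37

37


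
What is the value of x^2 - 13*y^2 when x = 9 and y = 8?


x^2 - d*y^2
= 9^2 - 13*8^2
= 81 - 832
= -751

-751


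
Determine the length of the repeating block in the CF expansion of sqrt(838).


Run the CF algorithm for sqrt(838).
a_0 = floor(sqrt(838)) = 28; set m_0=0, q_0=1.
Recurrence: m' = q*a - m,  q' = (d - m'^2)/q,  a' = floor((a_0 + m')/q').
  step 1: m=28, q=54, a=1
  step 2: m=26, q=3, a=18
  step 3: m=28, q=18, a=3
  step 4: m=26, q=9, a=6
  step 5: m=28, q=6, a=9
  step 6: m=26, q=27, a=2
  step 7: m=28, q=2, a=28
  step 8: m=28, q=27, a=2
  step 9: m=26, q=6, a=9
  step 10: m=28, q=9, a=6
  step 11: m=26, q=18, a=3
  step 12: m=28, q=3, a=18
  step 13: m=26, q=54, a=1
  step 14: m=28, q=1, a=56
a_14 = 2*a_0 = 56, so the period closes here.
sqrt(838) = [28; 1, 18, 3, 6, 9, 2, 28, 2, 9, 6, 3, 18, 1, 56]
Period length = 14

14


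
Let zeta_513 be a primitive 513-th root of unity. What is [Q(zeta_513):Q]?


The degree equals Euler's totient phi(513).
513 = 3^3 * 19
phi(513) = 324

324


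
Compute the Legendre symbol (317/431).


p = 431 is prime, so compute (317/431) with the reciprocity algorithm (Jacobi-symbol steps: pull out 2s via (2/n), flip via reciprocity, reduce):
  reciprocity: (317/431) -> +(431/317)
  reduce: (114/317)
  pull out 2: (2/317) = -1  (since 317 mod 8 = 5)
  reciprocity: (57/317) -> +(317/57)
  reduce: (32/57)
  pull out 2: (2/57) = +1  (since 57 mod 8 = 1)
  pull out 2: (2/57) = +1  (since 57 mod 8 = 1)
  pull out 2: (2/57) = +1  (since 57 mod 8 = 1)
  pull out 2: (2/57) = +1  (since 57 mod 8 = 1)
  pull out 2: (2/57) = +1  (since 57 mod 8 = 1)
  (1/57) = 1
Product of signs = -1
(317/431) = -1

-1


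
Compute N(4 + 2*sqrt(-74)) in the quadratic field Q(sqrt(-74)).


N(a + b*sqrt(d)) = a^2 - d*b^2
= (4)^2 - (-74)*(2)^2
= 16 + 296
= 312

312


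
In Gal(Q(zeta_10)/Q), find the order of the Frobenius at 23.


The Frobenius at p in Gal(Q(zeta_n)/Q) = (Z/nZ)* is the class of p, so its order is ord_10(23), the smallest k >= 1 with 23^k = 1 mod 10.
n = 10 = 2 * 5, phi(10) = 4; the order divides phi(n).
Divisors of 4: 1, 2, 4
Repeated squaring mod 10: 23^1 = 3, 23^2 = 9, 23^4 = 1
Test divisors in increasing order:
  k=1: 23^1 = 3 mod 10
  k=2: 23^2 = 9 mod 10
  k=4: 23^4 = 1 mod 10  <- first divisor giving 1
Order = 4

4


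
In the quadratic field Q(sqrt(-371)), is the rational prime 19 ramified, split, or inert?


K = Q(sqrt(-371)). Since d mod 4 = 1, disc(K) = -371.
Check p | disc: -371 mod 19 = 9.
p does not divide disc. Compute Legendre symbol (d/p):
9^((19-1)/2) mod 19 = 1
(d/p) = 1, so p splits: (p) = P*P' with e=1, f=1, g=2.
Therefore p is split.

split


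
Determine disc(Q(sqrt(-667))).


For K = Q(sqrt(d)) with d squarefree: disc(K) = d if d = 1 mod 4, and disc(K) = 4d if d = 2 or 3 mod 4.
Here d = -667, and d mod 4 = 1.
d = 1 mod 4 (O_K = Z[(1+sqrt(d))/2]), so disc(K) = d = -667

-667
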